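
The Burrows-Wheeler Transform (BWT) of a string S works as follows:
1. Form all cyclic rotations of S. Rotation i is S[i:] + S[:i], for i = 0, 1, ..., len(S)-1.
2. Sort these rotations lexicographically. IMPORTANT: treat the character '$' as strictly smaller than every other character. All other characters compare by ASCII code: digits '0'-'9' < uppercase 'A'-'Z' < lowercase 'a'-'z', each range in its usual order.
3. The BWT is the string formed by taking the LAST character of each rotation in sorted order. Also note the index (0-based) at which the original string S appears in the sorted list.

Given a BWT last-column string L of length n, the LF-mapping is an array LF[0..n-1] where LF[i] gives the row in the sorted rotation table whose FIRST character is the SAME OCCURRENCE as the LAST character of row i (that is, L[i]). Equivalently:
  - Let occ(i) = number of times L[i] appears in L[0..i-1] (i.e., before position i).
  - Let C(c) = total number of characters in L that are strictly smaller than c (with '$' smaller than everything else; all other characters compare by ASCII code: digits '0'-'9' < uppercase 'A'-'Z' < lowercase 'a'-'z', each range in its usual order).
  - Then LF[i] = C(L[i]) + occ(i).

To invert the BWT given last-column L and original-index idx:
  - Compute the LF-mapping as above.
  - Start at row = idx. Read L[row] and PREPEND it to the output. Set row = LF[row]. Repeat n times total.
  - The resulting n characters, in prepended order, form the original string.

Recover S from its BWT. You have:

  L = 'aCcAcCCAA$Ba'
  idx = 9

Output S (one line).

Answer: acBcACCCAAa$

Derivation:
LF mapping: 8 5 10 1 11 6 7 2 3 0 4 9
Walk LF starting at row 9, prepending L[row]:
  step 1: row=9, L[9]='$', prepend. Next row=LF[9]=0
  step 2: row=0, L[0]='a', prepend. Next row=LF[0]=8
  step 3: row=8, L[8]='A', prepend. Next row=LF[8]=3
  step 4: row=3, L[3]='A', prepend. Next row=LF[3]=1
  step 5: row=1, L[1]='C', prepend. Next row=LF[1]=5
  step 6: row=5, L[5]='C', prepend. Next row=LF[5]=6
  step 7: row=6, L[6]='C', prepend. Next row=LF[6]=7
  step 8: row=7, L[7]='A', prepend. Next row=LF[7]=2
  step 9: row=2, L[2]='c', prepend. Next row=LF[2]=10
  step 10: row=10, L[10]='B', prepend. Next row=LF[10]=4
  step 11: row=4, L[4]='c', prepend. Next row=LF[4]=11
  step 12: row=11, L[11]='a', prepend. Next row=LF[11]=9
Reversed output: acBcACCCAAa$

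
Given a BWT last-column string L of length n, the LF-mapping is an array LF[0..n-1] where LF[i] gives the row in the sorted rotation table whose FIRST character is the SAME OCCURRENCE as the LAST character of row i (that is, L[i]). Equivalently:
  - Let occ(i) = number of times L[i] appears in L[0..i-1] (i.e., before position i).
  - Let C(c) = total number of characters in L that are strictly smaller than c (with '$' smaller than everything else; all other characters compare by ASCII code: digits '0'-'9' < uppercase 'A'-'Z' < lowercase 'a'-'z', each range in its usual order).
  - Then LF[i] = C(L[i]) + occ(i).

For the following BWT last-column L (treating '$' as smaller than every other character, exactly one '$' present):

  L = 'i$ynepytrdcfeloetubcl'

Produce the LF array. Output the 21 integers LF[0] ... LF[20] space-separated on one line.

Char counts: '$':1, 'b':1, 'c':2, 'd':1, 'e':3, 'f':1, 'i':1, 'l':2, 'n':1, 'o':1, 'p':1, 'r':1, 't':2, 'u':1, 'y':2
C (first-col start): C('$')=0, C('b')=1, C('c')=2, C('d')=4, C('e')=5, C('f')=8, C('i')=9, C('l')=10, C('n')=12, C('o')=13, C('p')=14, C('r')=15, C('t')=16, C('u')=18, C('y')=19
L[0]='i': occ=0, LF[0]=C('i')+0=9+0=9
L[1]='$': occ=0, LF[1]=C('$')+0=0+0=0
L[2]='y': occ=0, LF[2]=C('y')+0=19+0=19
L[3]='n': occ=0, LF[3]=C('n')+0=12+0=12
L[4]='e': occ=0, LF[4]=C('e')+0=5+0=5
L[5]='p': occ=0, LF[5]=C('p')+0=14+0=14
L[6]='y': occ=1, LF[6]=C('y')+1=19+1=20
L[7]='t': occ=0, LF[7]=C('t')+0=16+0=16
L[8]='r': occ=0, LF[8]=C('r')+0=15+0=15
L[9]='d': occ=0, LF[9]=C('d')+0=4+0=4
L[10]='c': occ=0, LF[10]=C('c')+0=2+0=2
L[11]='f': occ=0, LF[11]=C('f')+0=8+0=8
L[12]='e': occ=1, LF[12]=C('e')+1=5+1=6
L[13]='l': occ=0, LF[13]=C('l')+0=10+0=10
L[14]='o': occ=0, LF[14]=C('o')+0=13+0=13
L[15]='e': occ=2, LF[15]=C('e')+2=5+2=7
L[16]='t': occ=1, LF[16]=C('t')+1=16+1=17
L[17]='u': occ=0, LF[17]=C('u')+0=18+0=18
L[18]='b': occ=0, LF[18]=C('b')+0=1+0=1
L[19]='c': occ=1, LF[19]=C('c')+1=2+1=3
L[20]='l': occ=1, LF[20]=C('l')+1=10+1=11

Answer: 9 0 19 12 5 14 20 16 15 4 2 8 6 10 13 7 17 18 1 3 11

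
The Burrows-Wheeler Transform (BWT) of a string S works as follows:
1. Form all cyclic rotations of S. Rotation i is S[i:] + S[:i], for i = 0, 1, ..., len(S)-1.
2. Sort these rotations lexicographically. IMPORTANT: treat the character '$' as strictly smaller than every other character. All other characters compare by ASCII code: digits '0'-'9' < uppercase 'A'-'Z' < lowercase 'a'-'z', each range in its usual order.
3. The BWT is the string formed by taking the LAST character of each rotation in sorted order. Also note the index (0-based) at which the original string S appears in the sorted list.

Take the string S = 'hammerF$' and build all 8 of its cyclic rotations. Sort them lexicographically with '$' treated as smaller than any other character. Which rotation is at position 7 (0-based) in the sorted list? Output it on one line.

All 8 rotations (rotation i = S[i:]+S[:i]):
  rot[0] = hammerF$
  rot[1] = ammerF$h
  rot[2] = mmerF$ha
  rot[3] = merF$ham
  rot[4] = erF$hamm
  rot[5] = rF$hamme
  rot[6] = F$hammer
  rot[7] = $hammerF
Sorted (with $ < everything):
  sorted[0] = $hammerF
  sorted[1] = F$hammer
  sorted[2] = ammerF$h
  sorted[3] = erF$hamm
  sorted[4] = hammerF$
  sorted[5] = merF$ham
  sorted[6] = mmerF$ha
  sorted[7] = rF$hamme
sorted[7] = rF$hamme

Answer: rF$hamme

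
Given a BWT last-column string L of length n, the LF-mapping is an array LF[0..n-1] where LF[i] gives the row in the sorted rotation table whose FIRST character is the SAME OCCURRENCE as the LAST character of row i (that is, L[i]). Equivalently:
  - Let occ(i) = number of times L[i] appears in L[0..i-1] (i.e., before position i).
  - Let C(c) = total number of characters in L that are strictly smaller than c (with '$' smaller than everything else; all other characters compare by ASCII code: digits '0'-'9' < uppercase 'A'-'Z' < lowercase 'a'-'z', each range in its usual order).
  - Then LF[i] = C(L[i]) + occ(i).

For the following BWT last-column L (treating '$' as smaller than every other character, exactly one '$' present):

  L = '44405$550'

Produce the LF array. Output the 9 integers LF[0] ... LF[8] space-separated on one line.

Answer: 3 4 5 1 6 0 7 8 2

Derivation:
Char counts: '$':1, '0':2, '4':3, '5':3
C (first-col start): C('$')=0, C('0')=1, C('4')=3, C('5')=6
L[0]='4': occ=0, LF[0]=C('4')+0=3+0=3
L[1]='4': occ=1, LF[1]=C('4')+1=3+1=4
L[2]='4': occ=2, LF[2]=C('4')+2=3+2=5
L[3]='0': occ=0, LF[3]=C('0')+0=1+0=1
L[4]='5': occ=0, LF[4]=C('5')+0=6+0=6
L[5]='$': occ=0, LF[5]=C('$')+0=0+0=0
L[6]='5': occ=1, LF[6]=C('5')+1=6+1=7
L[7]='5': occ=2, LF[7]=C('5')+2=6+2=8
L[8]='0': occ=1, LF[8]=C('0')+1=1+1=2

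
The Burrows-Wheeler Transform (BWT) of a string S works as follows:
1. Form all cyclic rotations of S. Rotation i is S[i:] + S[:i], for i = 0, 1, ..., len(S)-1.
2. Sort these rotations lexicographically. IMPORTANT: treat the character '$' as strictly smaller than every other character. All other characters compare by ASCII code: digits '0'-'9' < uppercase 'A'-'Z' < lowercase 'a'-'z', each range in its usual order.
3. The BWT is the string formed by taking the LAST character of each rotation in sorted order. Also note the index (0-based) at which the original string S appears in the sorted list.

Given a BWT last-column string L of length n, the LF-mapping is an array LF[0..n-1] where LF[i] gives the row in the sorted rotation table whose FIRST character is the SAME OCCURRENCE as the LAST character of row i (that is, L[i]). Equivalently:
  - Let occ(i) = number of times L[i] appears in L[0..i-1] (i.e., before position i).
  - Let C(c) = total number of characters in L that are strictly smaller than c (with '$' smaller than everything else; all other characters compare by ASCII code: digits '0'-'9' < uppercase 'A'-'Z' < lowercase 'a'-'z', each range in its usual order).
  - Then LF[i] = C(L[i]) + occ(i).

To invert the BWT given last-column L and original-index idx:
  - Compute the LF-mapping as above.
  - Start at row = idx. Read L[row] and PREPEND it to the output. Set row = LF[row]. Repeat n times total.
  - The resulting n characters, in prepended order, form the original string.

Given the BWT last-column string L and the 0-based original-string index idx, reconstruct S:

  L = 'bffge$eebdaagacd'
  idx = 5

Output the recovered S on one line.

Answer: bdgfaecgafaedeb$

Derivation:
LF mapping: 4 12 13 14 9 0 10 11 5 7 1 2 15 3 6 8
Walk LF starting at row 5, prepending L[row]:
  step 1: row=5, L[5]='$', prepend. Next row=LF[5]=0
  step 2: row=0, L[0]='b', prepend. Next row=LF[0]=4
  step 3: row=4, L[4]='e', prepend. Next row=LF[4]=9
  step 4: row=9, L[9]='d', prepend. Next row=LF[9]=7
  step 5: row=7, L[7]='e', prepend. Next row=LF[7]=11
  step 6: row=11, L[11]='a', prepend. Next row=LF[11]=2
  step 7: row=2, L[2]='f', prepend. Next row=LF[2]=13
  step 8: row=13, L[13]='a', prepend. Next row=LF[13]=3
  step 9: row=3, L[3]='g', prepend. Next row=LF[3]=14
  step 10: row=14, L[14]='c', prepend. Next row=LF[14]=6
  step 11: row=6, L[6]='e', prepend. Next row=LF[6]=10
  step 12: row=10, L[10]='a', prepend. Next row=LF[10]=1
  step 13: row=1, L[1]='f', prepend. Next row=LF[1]=12
  step 14: row=12, L[12]='g', prepend. Next row=LF[12]=15
  step 15: row=15, L[15]='d', prepend. Next row=LF[15]=8
  step 16: row=8, L[8]='b', prepend. Next row=LF[8]=5
Reversed output: bdgfaecgafaedeb$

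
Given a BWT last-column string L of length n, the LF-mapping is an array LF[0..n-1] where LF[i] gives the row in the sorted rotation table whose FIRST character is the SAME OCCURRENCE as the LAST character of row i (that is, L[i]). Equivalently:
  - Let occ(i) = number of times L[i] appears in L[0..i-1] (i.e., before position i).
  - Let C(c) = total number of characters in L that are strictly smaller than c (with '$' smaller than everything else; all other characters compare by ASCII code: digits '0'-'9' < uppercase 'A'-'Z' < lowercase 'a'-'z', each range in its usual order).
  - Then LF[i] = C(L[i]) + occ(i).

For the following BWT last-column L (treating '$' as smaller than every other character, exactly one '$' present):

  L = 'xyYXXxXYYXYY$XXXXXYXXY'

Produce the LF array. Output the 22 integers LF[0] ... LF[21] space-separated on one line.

Answer: 19 21 12 1 2 20 3 13 14 4 15 16 0 5 6 7 8 9 17 10 11 18

Derivation:
Char counts: '$':1, 'X':11, 'Y':7, 'x':2, 'y':1
C (first-col start): C('$')=0, C('X')=1, C('Y')=12, C('x')=19, C('y')=21
L[0]='x': occ=0, LF[0]=C('x')+0=19+0=19
L[1]='y': occ=0, LF[1]=C('y')+0=21+0=21
L[2]='Y': occ=0, LF[2]=C('Y')+0=12+0=12
L[3]='X': occ=0, LF[3]=C('X')+0=1+0=1
L[4]='X': occ=1, LF[4]=C('X')+1=1+1=2
L[5]='x': occ=1, LF[5]=C('x')+1=19+1=20
L[6]='X': occ=2, LF[6]=C('X')+2=1+2=3
L[7]='Y': occ=1, LF[7]=C('Y')+1=12+1=13
L[8]='Y': occ=2, LF[8]=C('Y')+2=12+2=14
L[9]='X': occ=3, LF[9]=C('X')+3=1+3=4
L[10]='Y': occ=3, LF[10]=C('Y')+3=12+3=15
L[11]='Y': occ=4, LF[11]=C('Y')+4=12+4=16
L[12]='$': occ=0, LF[12]=C('$')+0=0+0=0
L[13]='X': occ=4, LF[13]=C('X')+4=1+4=5
L[14]='X': occ=5, LF[14]=C('X')+5=1+5=6
L[15]='X': occ=6, LF[15]=C('X')+6=1+6=7
L[16]='X': occ=7, LF[16]=C('X')+7=1+7=8
L[17]='X': occ=8, LF[17]=C('X')+8=1+8=9
L[18]='Y': occ=5, LF[18]=C('Y')+5=12+5=17
L[19]='X': occ=9, LF[19]=C('X')+9=1+9=10
L[20]='X': occ=10, LF[20]=C('X')+10=1+10=11
L[21]='Y': occ=6, LF[21]=C('Y')+6=12+6=18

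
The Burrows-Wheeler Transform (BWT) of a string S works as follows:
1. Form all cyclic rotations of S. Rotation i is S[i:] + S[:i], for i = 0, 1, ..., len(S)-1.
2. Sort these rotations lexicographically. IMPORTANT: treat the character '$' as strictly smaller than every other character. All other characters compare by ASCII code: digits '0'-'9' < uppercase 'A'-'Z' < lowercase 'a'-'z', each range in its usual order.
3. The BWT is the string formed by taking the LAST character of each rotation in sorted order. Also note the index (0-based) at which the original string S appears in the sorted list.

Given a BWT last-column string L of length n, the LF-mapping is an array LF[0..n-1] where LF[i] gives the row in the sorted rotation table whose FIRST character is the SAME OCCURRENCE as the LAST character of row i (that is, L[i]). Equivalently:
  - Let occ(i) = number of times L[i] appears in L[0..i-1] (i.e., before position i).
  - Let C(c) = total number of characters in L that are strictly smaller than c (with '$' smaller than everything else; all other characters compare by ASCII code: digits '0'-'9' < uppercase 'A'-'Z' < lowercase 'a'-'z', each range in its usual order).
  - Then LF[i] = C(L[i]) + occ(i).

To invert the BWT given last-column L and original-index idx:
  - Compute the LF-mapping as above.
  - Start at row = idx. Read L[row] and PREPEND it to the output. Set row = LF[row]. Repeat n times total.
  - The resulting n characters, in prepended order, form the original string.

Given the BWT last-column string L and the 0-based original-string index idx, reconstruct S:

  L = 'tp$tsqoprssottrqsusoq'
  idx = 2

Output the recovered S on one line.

LF mapping: 16 4 0 17 11 6 1 5 9 12 13 2 18 19 10 7 14 20 15 3 8
Walk LF starting at row 2, prepending L[row]:
  step 1: row=2, L[2]='$', prepend. Next row=LF[2]=0
  step 2: row=0, L[0]='t', prepend. Next row=LF[0]=16
  step 3: row=16, L[16]='s', prepend. Next row=LF[16]=14
  step 4: row=14, L[14]='r', prepend. Next row=LF[14]=10
  step 5: row=10, L[10]='s', prepend. Next row=LF[10]=13
  step 6: row=13, L[13]='t', prepend. Next row=LF[13]=19
  step 7: row=19, L[19]='o', prepend. Next row=LF[19]=3
  step 8: row=3, L[3]='t', prepend. Next row=LF[3]=17
  step 9: row=17, L[17]='u', prepend. Next row=LF[17]=20
  step 10: row=20, L[20]='q', prepend. Next row=LF[20]=8
  step 11: row=8, L[8]='r', prepend. Next row=LF[8]=9
  step 12: row=9, L[9]='s', prepend. Next row=LF[9]=12
  step 13: row=12, L[12]='t', prepend. Next row=LF[12]=18
  step 14: row=18, L[18]='s', prepend. Next row=LF[18]=15
  step 15: row=15, L[15]='q', prepend. Next row=LF[15]=7
  step 16: row=7, L[7]='p', prepend. Next row=LF[7]=5
  step 17: row=5, L[5]='q', prepend. Next row=LF[5]=6
  step 18: row=6, L[6]='o', prepend. Next row=LF[6]=1
  step 19: row=1, L[1]='p', prepend. Next row=LF[1]=4
  step 20: row=4, L[4]='s', prepend. Next row=LF[4]=11
  step 21: row=11, L[11]='o', prepend. Next row=LF[11]=2
Reversed output: ospoqpqstsrqutotsrst$

Answer: ospoqpqstsrqutotsrst$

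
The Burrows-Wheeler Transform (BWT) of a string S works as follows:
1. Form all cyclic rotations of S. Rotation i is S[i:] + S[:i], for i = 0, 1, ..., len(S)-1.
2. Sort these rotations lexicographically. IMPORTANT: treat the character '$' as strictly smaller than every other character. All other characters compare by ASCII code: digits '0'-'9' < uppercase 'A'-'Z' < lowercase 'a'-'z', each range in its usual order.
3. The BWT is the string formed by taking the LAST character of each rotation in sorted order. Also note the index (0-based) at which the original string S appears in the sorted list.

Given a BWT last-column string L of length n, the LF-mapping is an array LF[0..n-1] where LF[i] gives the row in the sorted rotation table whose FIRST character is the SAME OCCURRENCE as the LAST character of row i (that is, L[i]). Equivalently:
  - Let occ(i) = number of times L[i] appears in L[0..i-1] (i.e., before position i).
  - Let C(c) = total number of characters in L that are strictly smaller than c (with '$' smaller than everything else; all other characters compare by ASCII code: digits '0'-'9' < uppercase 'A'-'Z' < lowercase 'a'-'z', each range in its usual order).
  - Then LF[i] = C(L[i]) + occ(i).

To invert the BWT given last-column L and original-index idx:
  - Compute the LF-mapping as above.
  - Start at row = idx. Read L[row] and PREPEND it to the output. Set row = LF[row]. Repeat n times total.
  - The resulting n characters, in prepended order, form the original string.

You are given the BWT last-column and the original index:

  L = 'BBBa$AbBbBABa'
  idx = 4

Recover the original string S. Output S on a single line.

LF mapping: 3 4 5 9 0 1 11 6 12 7 2 8 10
Walk LF starting at row 4, prepending L[row]:
  step 1: row=4, L[4]='$', prepend. Next row=LF[4]=0
  step 2: row=0, L[0]='B', prepend. Next row=LF[0]=3
  step 3: row=3, L[3]='a', prepend. Next row=LF[3]=9
  step 4: row=9, L[9]='B', prepend. Next row=LF[9]=7
  step 5: row=7, L[7]='B', prepend. Next row=LF[7]=6
  step 6: row=6, L[6]='b', prepend. Next row=LF[6]=11
  step 7: row=11, L[11]='B', prepend. Next row=LF[11]=8
  step 8: row=8, L[8]='b', prepend. Next row=LF[8]=12
  step 9: row=12, L[12]='a', prepend. Next row=LF[12]=10
  step 10: row=10, L[10]='A', prepend. Next row=LF[10]=2
  step 11: row=2, L[2]='B', prepend. Next row=LF[2]=5
  step 12: row=5, L[5]='A', prepend. Next row=LF[5]=1
  step 13: row=1, L[1]='B', prepend. Next row=LF[1]=4
Reversed output: BABAabBbBBaB$

Answer: BABAabBbBBaB$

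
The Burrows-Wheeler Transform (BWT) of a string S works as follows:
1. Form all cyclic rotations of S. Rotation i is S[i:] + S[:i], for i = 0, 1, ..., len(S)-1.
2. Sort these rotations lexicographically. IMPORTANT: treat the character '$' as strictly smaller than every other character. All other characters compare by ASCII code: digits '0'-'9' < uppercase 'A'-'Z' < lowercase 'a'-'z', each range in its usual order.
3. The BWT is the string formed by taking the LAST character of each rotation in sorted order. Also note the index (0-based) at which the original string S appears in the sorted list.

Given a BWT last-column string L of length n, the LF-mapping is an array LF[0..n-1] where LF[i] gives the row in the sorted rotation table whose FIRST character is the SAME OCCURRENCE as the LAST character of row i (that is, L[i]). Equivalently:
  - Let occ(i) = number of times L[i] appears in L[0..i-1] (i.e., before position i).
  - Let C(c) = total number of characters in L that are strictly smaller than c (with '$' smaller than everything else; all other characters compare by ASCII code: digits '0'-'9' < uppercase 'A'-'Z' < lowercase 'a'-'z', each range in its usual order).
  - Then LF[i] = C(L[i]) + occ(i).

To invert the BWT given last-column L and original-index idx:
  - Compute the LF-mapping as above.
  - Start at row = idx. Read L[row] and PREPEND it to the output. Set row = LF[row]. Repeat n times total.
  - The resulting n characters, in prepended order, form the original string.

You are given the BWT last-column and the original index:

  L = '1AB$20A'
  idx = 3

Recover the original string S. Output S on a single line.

Answer: 2A0AB1$

Derivation:
LF mapping: 2 4 6 0 3 1 5
Walk LF starting at row 3, prepending L[row]:
  step 1: row=3, L[3]='$', prepend. Next row=LF[3]=0
  step 2: row=0, L[0]='1', prepend. Next row=LF[0]=2
  step 3: row=2, L[2]='B', prepend. Next row=LF[2]=6
  step 4: row=6, L[6]='A', prepend. Next row=LF[6]=5
  step 5: row=5, L[5]='0', prepend. Next row=LF[5]=1
  step 6: row=1, L[1]='A', prepend. Next row=LF[1]=4
  step 7: row=4, L[4]='2', prepend. Next row=LF[4]=3
Reversed output: 2A0AB1$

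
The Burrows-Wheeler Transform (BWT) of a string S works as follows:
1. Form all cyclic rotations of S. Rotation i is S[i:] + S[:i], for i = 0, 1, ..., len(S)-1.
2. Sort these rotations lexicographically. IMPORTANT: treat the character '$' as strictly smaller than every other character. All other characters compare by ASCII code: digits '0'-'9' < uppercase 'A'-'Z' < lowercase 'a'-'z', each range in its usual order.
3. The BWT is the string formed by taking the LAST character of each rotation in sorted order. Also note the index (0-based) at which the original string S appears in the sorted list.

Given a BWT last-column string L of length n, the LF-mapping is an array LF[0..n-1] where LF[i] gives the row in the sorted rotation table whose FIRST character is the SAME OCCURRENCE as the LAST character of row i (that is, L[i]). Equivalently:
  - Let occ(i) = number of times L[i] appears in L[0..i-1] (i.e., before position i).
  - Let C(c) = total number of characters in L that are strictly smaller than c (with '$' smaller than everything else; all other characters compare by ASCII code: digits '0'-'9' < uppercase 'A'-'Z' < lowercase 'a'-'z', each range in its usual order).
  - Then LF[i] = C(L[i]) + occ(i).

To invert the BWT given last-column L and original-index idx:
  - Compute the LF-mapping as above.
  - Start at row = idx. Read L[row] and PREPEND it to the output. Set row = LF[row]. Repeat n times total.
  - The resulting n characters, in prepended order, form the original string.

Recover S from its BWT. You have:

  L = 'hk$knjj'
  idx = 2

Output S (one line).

Answer: jkjnkh$

Derivation:
LF mapping: 1 4 0 5 6 2 3
Walk LF starting at row 2, prepending L[row]:
  step 1: row=2, L[2]='$', prepend. Next row=LF[2]=0
  step 2: row=0, L[0]='h', prepend. Next row=LF[0]=1
  step 3: row=1, L[1]='k', prepend. Next row=LF[1]=4
  step 4: row=4, L[4]='n', prepend. Next row=LF[4]=6
  step 5: row=6, L[6]='j', prepend. Next row=LF[6]=3
  step 6: row=3, L[3]='k', prepend. Next row=LF[3]=5
  step 7: row=5, L[5]='j', prepend. Next row=LF[5]=2
Reversed output: jkjnkh$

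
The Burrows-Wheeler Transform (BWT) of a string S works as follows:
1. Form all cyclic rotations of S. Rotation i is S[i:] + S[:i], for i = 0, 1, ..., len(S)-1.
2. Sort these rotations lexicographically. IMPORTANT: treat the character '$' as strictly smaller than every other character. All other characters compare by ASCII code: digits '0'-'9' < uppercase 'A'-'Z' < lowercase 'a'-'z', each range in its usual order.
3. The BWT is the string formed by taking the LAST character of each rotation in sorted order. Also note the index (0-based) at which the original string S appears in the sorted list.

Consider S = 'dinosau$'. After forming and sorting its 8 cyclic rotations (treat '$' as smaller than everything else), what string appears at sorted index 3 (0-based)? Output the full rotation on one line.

All 8 rotations (rotation i = S[i:]+S[:i]):
  rot[0] = dinosau$
  rot[1] = inosau$d
  rot[2] = nosau$di
  rot[3] = osau$din
  rot[4] = sau$dino
  rot[5] = au$dinos
  rot[6] = u$dinosa
  rot[7] = $dinosau
Sorted (with $ < everything):
  sorted[0] = $dinosau
  sorted[1] = au$dinos
  sorted[2] = dinosau$
  sorted[3] = inosau$d
  sorted[4] = nosau$di
  sorted[5] = osau$din
  sorted[6] = sau$dino
  sorted[7] = u$dinosa
sorted[3] = inosau$d

Answer: inosau$d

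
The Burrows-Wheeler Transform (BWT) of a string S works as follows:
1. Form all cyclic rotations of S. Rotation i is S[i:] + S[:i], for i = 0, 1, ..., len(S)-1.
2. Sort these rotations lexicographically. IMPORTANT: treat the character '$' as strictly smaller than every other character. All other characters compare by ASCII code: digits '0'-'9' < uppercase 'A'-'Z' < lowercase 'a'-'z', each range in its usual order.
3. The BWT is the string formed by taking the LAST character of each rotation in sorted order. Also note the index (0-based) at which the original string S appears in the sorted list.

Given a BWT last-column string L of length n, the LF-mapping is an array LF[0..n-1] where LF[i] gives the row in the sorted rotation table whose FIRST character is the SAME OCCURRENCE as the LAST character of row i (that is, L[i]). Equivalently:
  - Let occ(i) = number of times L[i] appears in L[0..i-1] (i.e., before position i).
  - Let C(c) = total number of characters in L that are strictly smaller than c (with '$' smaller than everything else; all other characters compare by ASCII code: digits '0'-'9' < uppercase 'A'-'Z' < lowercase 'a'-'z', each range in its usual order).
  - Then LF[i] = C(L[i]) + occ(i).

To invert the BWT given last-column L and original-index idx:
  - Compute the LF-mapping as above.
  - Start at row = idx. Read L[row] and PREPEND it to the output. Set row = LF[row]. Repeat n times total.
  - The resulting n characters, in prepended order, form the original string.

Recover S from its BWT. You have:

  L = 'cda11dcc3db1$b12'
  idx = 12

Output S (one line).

Answer: ca11d2dbd11c3bc$

Derivation:
LF mapping: 10 13 7 1 2 14 11 12 6 15 8 3 0 9 4 5
Walk LF starting at row 12, prepending L[row]:
  step 1: row=12, L[12]='$', prepend. Next row=LF[12]=0
  step 2: row=0, L[0]='c', prepend. Next row=LF[0]=10
  step 3: row=10, L[10]='b', prepend. Next row=LF[10]=8
  step 4: row=8, L[8]='3', prepend. Next row=LF[8]=6
  step 5: row=6, L[6]='c', prepend. Next row=LF[6]=11
  step 6: row=11, L[11]='1', prepend. Next row=LF[11]=3
  step 7: row=3, L[3]='1', prepend. Next row=LF[3]=1
  step 8: row=1, L[1]='d', prepend. Next row=LF[1]=13
  step 9: row=13, L[13]='b', prepend. Next row=LF[13]=9
  step 10: row=9, L[9]='d', prepend. Next row=LF[9]=15
  step 11: row=15, L[15]='2', prepend. Next row=LF[15]=5
  step 12: row=5, L[5]='d', prepend. Next row=LF[5]=14
  step 13: row=14, L[14]='1', prepend. Next row=LF[14]=4
  step 14: row=4, L[4]='1', prepend. Next row=LF[4]=2
  step 15: row=2, L[2]='a', prepend. Next row=LF[2]=7
  step 16: row=7, L[7]='c', prepend. Next row=LF[7]=12
Reversed output: ca11d2dbd11c3bc$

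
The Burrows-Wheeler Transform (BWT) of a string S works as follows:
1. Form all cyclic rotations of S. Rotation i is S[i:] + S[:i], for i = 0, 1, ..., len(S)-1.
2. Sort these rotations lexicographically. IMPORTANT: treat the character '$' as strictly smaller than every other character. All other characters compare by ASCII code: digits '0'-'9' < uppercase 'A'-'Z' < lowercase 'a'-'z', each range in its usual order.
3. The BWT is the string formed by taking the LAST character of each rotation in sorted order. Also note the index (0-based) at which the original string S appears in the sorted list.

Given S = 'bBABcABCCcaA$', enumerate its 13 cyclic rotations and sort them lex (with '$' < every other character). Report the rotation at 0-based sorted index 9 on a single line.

All 13 rotations (rotation i = S[i:]+S[:i]):
  rot[0] = bBABcABCCcaA$
  rot[1] = BABcABCCcaA$b
  rot[2] = ABcABCCcaA$bB
  rot[3] = BcABCCcaA$bBA
  rot[4] = cABCCcaA$bBAB
  rot[5] = ABCCcaA$bBABc
  rot[6] = BCCcaA$bBABcA
  rot[7] = CCcaA$bBABcAB
  rot[8] = CcaA$bBABcABC
  rot[9] = caA$bBABcABCC
  rot[10] = aA$bBABcABCCc
  rot[11] = A$bBABcABCCca
  rot[12] = $bBABcABCCcaA
Sorted (with $ < everything):
  sorted[0] = $bBABcABCCcaA
  sorted[1] = A$bBABcABCCca
  sorted[2] = ABCCcaA$bBABc
  sorted[3] = ABcABCCcaA$bB
  sorted[4] = BABcABCCcaA$b
  sorted[5] = BCCcaA$bBABcA
  sorted[6] = BcABCCcaA$bBA
  sorted[7] = CCcaA$bBABcAB
  sorted[8] = CcaA$bBABcABC
  sorted[9] = aA$bBABcABCCc
  sorted[10] = bBABcABCCcaA$
  sorted[11] = cABCCcaA$bBAB
  sorted[12] = caA$bBABcABCC
sorted[9] = aA$bBABcABCCc

Answer: aA$bBABcABCCc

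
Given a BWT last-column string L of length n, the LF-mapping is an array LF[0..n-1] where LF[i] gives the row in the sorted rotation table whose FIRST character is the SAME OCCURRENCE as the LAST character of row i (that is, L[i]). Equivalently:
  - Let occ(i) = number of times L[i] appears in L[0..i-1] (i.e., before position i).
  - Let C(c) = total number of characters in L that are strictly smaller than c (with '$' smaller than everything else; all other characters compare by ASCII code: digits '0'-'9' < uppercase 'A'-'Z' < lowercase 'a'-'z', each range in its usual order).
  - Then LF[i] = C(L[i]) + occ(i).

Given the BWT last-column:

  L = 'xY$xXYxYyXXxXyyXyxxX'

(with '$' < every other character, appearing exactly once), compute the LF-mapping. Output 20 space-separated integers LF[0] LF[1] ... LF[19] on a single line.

Answer: 10 7 0 11 1 8 12 9 16 2 3 13 4 17 18 5 19 14 15 6

Derivation:
Char counts: '$':1, 'X':6, 'Y':3, 'x':6, 'y':4
C (first-col start): C('$')=0, C('X')=1, C('Y')=7, C('x')=10, C('y')=16
L[0]='x': occ=0, LF[0]=C('x')+0=10+0=10
L[1]='Y': occ=0, LF[1]=C('Y')+0=7+0=7
L[2]='$': occ=0, LF[2]=C('$')+0=0+0=0
L[3]='x': occ=1, LF[3]=C('x')+1=10+1=11
L[4]='X': occ=0, LF[4]=C('X')+0=1+0=1
L[5]='Y': occ=1, LF[5]=C('Y')+1=7+1=8
L[6]='x': occ=2, LF[6]=C('x')+2=10+2=12
L[7]='Y': occ=2, LF[7]=C('Y')+2=7+2=9
L[8]='y': occ=0, LF[8]=C('y')+0=16+0=16
L[9]='X': occ=1, LF[9]=C('X')+1=1+1=2
L[10]='X': occ=2, LF[10]=C('X')+2=1+2=3
L[11]='x': occ=3, LF[11]=C('x')+3=10+3=13
L[12]='X': occ=3, LF[12]=C('X')+3=1+3=4
L[13]='y': occ=1, LF[13]=C('y')+1=16+1=17
L[14]='y': occ=2, LF[14]=C('y')+2=16+2=18
L[15]='X': occ=4, LF[15]=C('X')+4=1+4=5
L[16]='y': occ=3, LF[16]=C('y')+3=16+3=19
L[17]='x': occ=4, LF[17]=C('x')+4=10+4=14
L[18]='x': occ=5, LF[18]=C('x')+5=10+5=15
L[19]='X': occ=5, LF[19]=C('X')+5=1+5=6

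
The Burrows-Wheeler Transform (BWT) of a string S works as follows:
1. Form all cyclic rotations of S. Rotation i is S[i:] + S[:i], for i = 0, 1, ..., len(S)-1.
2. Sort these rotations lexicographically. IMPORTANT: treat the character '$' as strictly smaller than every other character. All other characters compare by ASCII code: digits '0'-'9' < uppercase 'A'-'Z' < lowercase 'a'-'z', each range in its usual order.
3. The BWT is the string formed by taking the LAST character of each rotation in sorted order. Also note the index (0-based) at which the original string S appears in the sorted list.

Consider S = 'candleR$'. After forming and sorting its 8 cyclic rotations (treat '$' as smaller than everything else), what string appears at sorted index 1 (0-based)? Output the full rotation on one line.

Answer: R$candle

Derivation:
All 8 rotations (rotation i = S[i:]+S[:i]):
  rot[0] = candleR$
  rot[1] = andleR$c
  rot[2] = ndleR$ca
  rot[3] = dleR$can
  rot[4] = leR$cand
  rot[5] = eR$candl
  rot[6] = R$candle
  rot[7] = $candleR
Sorted (with $ < everything):
  sorted[0] = $candleR
  sorted[1] = R$candle
  sorted[2] = andleR$c
  sorted[3] = candleR$
  sorted[4] = dleR$can
  sorted[5] = eR$candl
  sorted[6] = leR$cand
  sorted[7] = ndleR$ca
sorted[1] = R$candle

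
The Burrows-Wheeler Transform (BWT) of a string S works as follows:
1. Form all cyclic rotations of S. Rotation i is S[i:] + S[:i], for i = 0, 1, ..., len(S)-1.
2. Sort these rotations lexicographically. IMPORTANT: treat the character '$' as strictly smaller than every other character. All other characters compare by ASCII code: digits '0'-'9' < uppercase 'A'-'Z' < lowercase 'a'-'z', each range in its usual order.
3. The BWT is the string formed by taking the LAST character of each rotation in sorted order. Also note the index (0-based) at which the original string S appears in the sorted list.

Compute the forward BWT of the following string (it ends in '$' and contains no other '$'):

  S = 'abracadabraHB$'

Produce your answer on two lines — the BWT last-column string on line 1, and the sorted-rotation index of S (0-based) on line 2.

Answer: BHard$rcaaaabb
5

Derivation:
All 14 rotations (rotation i = S[i:]+S[:i]):
  rot[0] = abracadabraHB$
  rot[1] = bracadabraHB$a
  rot[2] = racadabraHB$ab
  rot[3] = acadabraHB$abr
  rot[4] = cadabraHB$abra
  rot[5] = adabraHB$abrac
  rot[6] = dabraHB$abraca
  rot[7] = abraHB$abracad
  rot[8] = braHB$abracada
  rot[9] = raHB$abracadab
  rot[10] = aHB$abracadabr
  rot[11] = HB$abracadabra
  rot[12] = B$abracadabraH
  rot[13] = $abracadabraHB
Sorted (with $ < everything):
  sorted[0] = $abracadabraHB  (last char: 'B')
  sorted[1] = B$abracadabraH  (last char: 'H')
  sorted[2] = HB$abracadabra  (last char: 'a')
  sorted[3] = aHB$abracadabr  (last char: 'r')
  sorted[4] = abraHB$abracad  (last char: 'd')
  sorted[5] = abracadabraHB$  (last char: '$')
  sorted[6] = acadabraHB$abr  (last char: 'r')
  sorted[7] = adabraHB$abrac  (last char: 'c')
  sorted[8] = braHB$abracada  (last char: 'a')
  sorted[9] = bracadabraHB$a  (last char: 'a')
  sorted[10] = cadabraHB$abra  (last char: 'a')
  sorted[11] = dabraHB$abraca  (last char: 'a')
  sorted[12] = raHB$abracadab  (last char: 'b')
  sorted[13] = racadabraHB$ab  (last char: 'b')
Last column: BHard$rcaaaabb
Original string S is at sorted index 5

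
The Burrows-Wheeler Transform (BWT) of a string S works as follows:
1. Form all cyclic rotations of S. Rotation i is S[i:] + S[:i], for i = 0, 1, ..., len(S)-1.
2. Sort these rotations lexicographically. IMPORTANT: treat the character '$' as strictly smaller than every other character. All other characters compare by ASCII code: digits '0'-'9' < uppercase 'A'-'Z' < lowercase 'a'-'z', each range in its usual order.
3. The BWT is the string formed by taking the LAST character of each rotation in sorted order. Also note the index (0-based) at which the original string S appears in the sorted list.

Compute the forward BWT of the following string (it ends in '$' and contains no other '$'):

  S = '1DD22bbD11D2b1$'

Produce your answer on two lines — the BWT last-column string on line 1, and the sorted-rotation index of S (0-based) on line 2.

Answer: 1bD1$DD2bD112b2
4

Derivation:
All 15 rotations (rotation i = S[i:]+S[:i]):
  rot[0] = 1DD22bbD11D2b1$
  rot[1] = DD22bbD11D2b1$1
  rot[2] = D22bbD11D2b1$1D
  rot[3] = 22bbD11D2b1$1DD
  rot[4] = 2bbD11D2b1$1DD2
  rot[5] = bbD11D2b1$1DD22
  rot[6] = bD11D2b1$1DD22b
  rot[7] = D11D2b1$1DD22bb
  rot[8] = 11D2b1$1DD22bbD
  rot[9] = 1D2b1$1DD22bbD1
  rot[10] = D2b1$1DD22bbD11
  rot[11] = 2b1$1DD22bbD11D
  rot[12] = b1$1DD22bbD11D2
  rot[13] = 1$1DD22bbD11D2b
  rot[14] = $1DD22bbD11D2b1
Sorted (with $ < everything):
  sorted[0] = $1DD22bbD11D2b1  (last char: '1')
  sorted[1] = 1$1DD22bbD11D2b  (last char: 'b')
  sorted[2] = 11D2b1$1DD22bbD  (last char: 'D')
  sorted[3] = 1D2b1$1DD22bbD1  (last char: '1')
  sorted[4] = 1DD22bbD11D2b1$  (last char: '$')
  sorted[5] = 22bbD11D2b1$1DD  (last char: 'D')
  sorted[6] = 2b1$1DD22bbD11D  (last char: 'D')
  sorted[7] = 2bbD11D2b1$1DD2  (last char: '2')
  sorted[8] = D11D2b1$1DD22bb  (last char: 'b')
  sorted[9] = D22bbD11D2b1$1D  (last char: 'D')
  sorted[10] = D2b1$1DD22bbD11  (last char: '1')
  sorted[11] = DD22bbD11D2b1$1  (last char: '1')
  sorted[12] = b1$1DD22bbD11D2  (last char: '2')
  sorted[13] = bD11D2b1$1DD22b  (last char: 'b')
  sorted[14] = bbD11D2b1$1DD22  (last char: '2')
Last column: 1bD1$DD2bD112b2
Original string S is at sorted index 4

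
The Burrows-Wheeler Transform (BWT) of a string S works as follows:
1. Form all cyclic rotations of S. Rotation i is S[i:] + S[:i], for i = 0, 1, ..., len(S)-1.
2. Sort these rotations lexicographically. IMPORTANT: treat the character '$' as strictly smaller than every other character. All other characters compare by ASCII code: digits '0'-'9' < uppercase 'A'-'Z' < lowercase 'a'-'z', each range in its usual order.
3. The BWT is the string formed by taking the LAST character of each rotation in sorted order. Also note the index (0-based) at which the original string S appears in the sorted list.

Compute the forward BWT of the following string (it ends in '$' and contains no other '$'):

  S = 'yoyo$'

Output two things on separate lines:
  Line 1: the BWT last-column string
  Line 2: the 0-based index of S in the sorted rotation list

All 5 rotations (rotation i = S[i:]+S[:i]):
  rot[0] = yoyo$
  rot[1] = oyo$y
  rot[2] = yo$yo
  rot[3] = o$yoy
  rot[4] = $yoyo
Sorted (with $ < everything):
  sorted[0] = $yoyo  (last char: 'o')
  sorted[1] = o$yoy  (last char: 'y')
  sorted[2] = oyo$y  (last char: 'y')
  sorted[3] = yo$yo  (last char: 'o')
  sorted[4] = yoyo$  (last char: '$')
Last column: oyyo$
Original string S is at sorted index 4

Answer: oyyo$
4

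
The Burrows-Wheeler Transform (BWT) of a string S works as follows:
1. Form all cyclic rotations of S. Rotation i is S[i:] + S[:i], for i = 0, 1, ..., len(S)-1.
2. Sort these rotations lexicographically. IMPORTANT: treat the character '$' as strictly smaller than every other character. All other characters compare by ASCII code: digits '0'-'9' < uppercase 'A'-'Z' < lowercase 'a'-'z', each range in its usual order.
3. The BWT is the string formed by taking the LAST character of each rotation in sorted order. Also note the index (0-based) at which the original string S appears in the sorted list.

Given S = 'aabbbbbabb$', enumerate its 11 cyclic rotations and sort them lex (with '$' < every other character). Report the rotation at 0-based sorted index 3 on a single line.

Answer: abbbbbabb$a

Derivation:
All 11 rotations (rotation i = S[i:]+S[:i]):
  rot[0] = aabbbbbabb$
  rot[1] = abbbbbabb$a
  rot[2] = bbbbbabb$aa
  rot[3] = bbbbabb$aab
  rot[4] = bbbabb$aabb
  rot[5] = bbabb$aabbb
  rot[6] = babb$aabbbb
  rot[7] = abb$aabbbbb
  rot[8] = bb$aabbbbba
  rot[9] = b$aabbbbbab
  rot[10] = $aabbbbbabb
Sorted (with $ < everything):
  sorted[0] = $aabbbbbabb
  sorted[1] = aabbbbbabb$
  sorted[2] = abb$aabbbbb
  sorted[3] = abbbbbabb$a
  sorted[4] = b$aabbbbbab
  sorted[5] = babb$aabbbb
  sorted[6] = bb$aabbbbba
  sorted[7] = bbabb$aabbb
  sorted[8] = bbbabb$aabb
  sorted[9] = bbbbabb$aab
  sorted[10] = bbbbbabb$aa
sorted[3] = abbbbbabb$a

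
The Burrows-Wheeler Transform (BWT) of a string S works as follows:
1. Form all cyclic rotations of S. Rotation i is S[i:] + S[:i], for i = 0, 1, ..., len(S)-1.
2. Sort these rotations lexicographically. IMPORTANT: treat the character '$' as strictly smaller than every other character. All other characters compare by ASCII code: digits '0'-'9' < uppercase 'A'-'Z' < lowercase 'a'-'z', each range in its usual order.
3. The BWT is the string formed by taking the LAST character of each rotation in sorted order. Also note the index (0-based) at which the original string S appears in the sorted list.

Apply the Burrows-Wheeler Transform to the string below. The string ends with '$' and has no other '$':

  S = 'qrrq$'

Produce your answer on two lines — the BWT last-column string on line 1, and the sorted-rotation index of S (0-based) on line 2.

Answer: qr$rq
2

Derivation:
All 5 rotations (rotation i = S[i:]+S[:i]):
  rot[0] = qrrq$
  rot[1] = rrq$q
  rot[2] = rq$qr
  rot[3] = q$qrr
  rot[4] = $qrrq
Sorted (with $ < everything):
  sorted[0] = $qrrq  (last char: 'q')
  sorted[1] = q$qrr  (last char: 'r')
  sorted[2] = qrrq$  (last char: '$')
  sorted[3] = rq$qr  (last char: 'r')
  sorted[4] = rrq$q  (last char: 'q')
Last column: qr$rq
Original string S is at sorted index 2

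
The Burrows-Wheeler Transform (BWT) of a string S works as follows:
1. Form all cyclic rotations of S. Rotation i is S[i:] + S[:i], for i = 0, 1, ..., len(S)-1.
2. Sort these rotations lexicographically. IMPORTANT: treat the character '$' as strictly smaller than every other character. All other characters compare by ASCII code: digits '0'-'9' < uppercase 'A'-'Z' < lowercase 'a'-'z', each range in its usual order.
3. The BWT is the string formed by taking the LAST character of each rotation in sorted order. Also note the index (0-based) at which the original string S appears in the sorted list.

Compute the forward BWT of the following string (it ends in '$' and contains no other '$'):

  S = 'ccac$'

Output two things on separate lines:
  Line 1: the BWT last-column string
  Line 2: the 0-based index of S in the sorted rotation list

All 5 rotations (rotation i = S[i:]+S[:i]):
  rot[0] = ccac$
  rot[1] = cac$c
  rot[2] = ac$cc
  rot[3] = c$cca
  rot[4] = $ccac
Sorted (with $ < everything):
  sorted[0] = $ccac  (last char: 'c')
  sorted[1] = ac$cc  (last char: 'c')
  sorted[2] = c$cca  (last char: 'a')
  sorted[3] = cac$c  (last char: 'c')
  sorted[4] = ccac$  (last char: '$')
Last column: ccac$
Original string S is at sorted index 4

Answer: ccac$
4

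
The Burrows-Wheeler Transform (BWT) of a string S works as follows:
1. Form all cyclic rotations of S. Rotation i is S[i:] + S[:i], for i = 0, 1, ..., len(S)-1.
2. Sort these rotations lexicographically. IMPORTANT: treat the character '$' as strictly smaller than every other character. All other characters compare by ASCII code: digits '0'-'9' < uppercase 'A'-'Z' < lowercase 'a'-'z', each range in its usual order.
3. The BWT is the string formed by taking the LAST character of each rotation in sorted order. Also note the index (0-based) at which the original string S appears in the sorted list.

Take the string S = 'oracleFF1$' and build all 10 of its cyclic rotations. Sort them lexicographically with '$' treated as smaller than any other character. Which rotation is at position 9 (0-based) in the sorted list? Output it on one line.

All 10 rotations (rotation i = S[i:]+S[:i]):
  rot[0] = oracleFF1$
  rot[1] = racleFF1$o
  rot[2] = acleFF1$or
  rot[3] = cleFF1$ora
  rot[4] = leFF1$orac
  rot[5] = eFF1$oracl
  rot[6] = FF1$oracle
  rot[7] = F1$oracleF
  rot[8] = 1$oracleFF
  rot[9] = $oracleFF1
Sorted (with $ < everything):
  sorted[0] = $oracleFF1
  sorted[1] = 1$oracleFF
  sorted[2] = F1$oracleF
  sorted[3] = FF1$oracle
  sorted[4] = acleFF1$or
  sorted[5] = cleFF1$ora
  sorted[6] = eFF1$oracl
  sorted[7] = leFF1$orac
  sorted[8] = oracleFF1$
  sorted[9] = racleFF1$o
sorted[9] = racleFF1$o

Answer: racleFF1$o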